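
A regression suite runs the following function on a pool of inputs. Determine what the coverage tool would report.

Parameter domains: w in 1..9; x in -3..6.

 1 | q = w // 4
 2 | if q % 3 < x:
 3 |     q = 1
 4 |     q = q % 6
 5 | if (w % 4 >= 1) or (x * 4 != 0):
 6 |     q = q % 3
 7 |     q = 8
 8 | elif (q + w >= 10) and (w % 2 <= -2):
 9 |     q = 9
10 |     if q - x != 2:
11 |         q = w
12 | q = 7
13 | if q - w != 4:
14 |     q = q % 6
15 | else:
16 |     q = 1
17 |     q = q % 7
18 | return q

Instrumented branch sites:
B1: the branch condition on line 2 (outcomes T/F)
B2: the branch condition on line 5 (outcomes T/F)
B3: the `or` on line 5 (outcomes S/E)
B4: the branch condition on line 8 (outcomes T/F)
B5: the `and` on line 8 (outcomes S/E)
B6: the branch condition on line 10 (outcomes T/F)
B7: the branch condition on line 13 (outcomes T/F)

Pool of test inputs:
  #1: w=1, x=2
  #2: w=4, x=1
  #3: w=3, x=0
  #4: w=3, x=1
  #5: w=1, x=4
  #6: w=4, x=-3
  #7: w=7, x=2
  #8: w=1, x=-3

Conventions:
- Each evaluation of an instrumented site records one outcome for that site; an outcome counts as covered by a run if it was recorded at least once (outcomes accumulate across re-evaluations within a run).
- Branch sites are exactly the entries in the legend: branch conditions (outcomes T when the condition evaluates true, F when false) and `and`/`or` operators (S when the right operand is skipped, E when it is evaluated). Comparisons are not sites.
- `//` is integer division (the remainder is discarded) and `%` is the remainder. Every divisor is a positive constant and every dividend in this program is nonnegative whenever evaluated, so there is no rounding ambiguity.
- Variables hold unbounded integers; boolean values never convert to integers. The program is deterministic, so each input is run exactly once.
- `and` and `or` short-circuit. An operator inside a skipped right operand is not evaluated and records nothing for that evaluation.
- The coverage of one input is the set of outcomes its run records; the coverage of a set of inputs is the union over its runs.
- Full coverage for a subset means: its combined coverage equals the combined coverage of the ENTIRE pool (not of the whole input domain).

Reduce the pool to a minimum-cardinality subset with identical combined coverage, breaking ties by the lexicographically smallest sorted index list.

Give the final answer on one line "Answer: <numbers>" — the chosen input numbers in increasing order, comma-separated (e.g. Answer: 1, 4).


run #1 (w=1, x=2) records B1=T, B2=T, B3=S, B7=T
run #2 (w=4, x=1) records B1=F, B2=T, B3=E, B7=T
run #3 (w=3, x=0) records B1=F, B2=T, B3=S, B7=F
run #4 (w=3, x=1) records B1=T, B2=T, B3=S, B7=F
run #5 (w=1, x=4) records B1=T, B2=T, B3=S, B7=T
run #6 (w=4, x=-3) records B1=F, B2=T, B3=E, B7=T
run #7 (w=7, x=2) records B1=T, B2=T, B3=S, B7=T
run #8 (w=1, x=-3) records B1=F, B2=T, B3=S, B7=T
together the pool reaches 7 outcomes: B1=T, B1=F, B2=T, B3=S, B3=E, B7=T, B7=F
every size-1 subset falls short of the 7 outcomes (best: 4/7)
at size 2, {2, 4} reaches all 7 outcomes; every lexicographically earlier size-2 subset fails
Answer: 2, 4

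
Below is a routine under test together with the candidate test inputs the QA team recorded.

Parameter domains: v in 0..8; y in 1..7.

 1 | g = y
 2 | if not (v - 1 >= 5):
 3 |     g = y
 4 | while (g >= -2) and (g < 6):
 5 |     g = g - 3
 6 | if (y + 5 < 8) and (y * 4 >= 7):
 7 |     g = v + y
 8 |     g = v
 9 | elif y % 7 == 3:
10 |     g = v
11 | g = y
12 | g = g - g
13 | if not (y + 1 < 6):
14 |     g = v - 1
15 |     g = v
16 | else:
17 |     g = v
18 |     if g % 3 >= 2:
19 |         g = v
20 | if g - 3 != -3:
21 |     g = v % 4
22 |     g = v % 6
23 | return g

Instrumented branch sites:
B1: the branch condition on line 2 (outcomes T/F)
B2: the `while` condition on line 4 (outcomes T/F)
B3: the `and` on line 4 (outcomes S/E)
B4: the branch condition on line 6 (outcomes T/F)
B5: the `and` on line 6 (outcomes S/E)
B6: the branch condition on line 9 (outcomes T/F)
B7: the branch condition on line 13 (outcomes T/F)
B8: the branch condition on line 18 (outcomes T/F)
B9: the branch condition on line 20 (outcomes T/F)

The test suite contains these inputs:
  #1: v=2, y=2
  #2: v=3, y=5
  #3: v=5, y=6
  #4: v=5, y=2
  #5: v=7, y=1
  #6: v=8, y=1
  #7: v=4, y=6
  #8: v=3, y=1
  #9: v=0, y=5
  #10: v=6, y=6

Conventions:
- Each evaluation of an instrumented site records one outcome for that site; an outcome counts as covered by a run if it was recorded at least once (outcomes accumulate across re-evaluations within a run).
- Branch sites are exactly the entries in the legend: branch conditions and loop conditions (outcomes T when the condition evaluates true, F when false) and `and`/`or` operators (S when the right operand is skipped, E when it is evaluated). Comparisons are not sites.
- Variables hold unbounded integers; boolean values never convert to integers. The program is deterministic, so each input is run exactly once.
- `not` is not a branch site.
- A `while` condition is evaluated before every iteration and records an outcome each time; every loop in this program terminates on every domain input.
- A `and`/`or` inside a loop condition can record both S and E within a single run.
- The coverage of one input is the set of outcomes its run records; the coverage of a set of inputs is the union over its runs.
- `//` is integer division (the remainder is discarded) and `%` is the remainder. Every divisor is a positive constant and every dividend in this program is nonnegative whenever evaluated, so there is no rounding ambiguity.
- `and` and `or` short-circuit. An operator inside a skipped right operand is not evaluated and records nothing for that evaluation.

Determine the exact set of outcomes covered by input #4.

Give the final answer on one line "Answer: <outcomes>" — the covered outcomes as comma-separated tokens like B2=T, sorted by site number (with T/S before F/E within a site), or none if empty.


Simulating input #4 (v=5, y=2) step by step:
  B1->T, B3->E, B2->T, B3->E, B2->T, B3->S, B2->F, B5->E, B4->T, B7->F
  B8->T, B9->T
distinct outcomes covered: B1=T, B2=T, B2=F, B3=S, B3=E, B4=T, B5=E, B7=F, B8=T, B9=T
Answer: B1=T, B2=T, B2=F, B3=S, B3=E, B4=T, B5=E, B7=F, B8=T, B9=T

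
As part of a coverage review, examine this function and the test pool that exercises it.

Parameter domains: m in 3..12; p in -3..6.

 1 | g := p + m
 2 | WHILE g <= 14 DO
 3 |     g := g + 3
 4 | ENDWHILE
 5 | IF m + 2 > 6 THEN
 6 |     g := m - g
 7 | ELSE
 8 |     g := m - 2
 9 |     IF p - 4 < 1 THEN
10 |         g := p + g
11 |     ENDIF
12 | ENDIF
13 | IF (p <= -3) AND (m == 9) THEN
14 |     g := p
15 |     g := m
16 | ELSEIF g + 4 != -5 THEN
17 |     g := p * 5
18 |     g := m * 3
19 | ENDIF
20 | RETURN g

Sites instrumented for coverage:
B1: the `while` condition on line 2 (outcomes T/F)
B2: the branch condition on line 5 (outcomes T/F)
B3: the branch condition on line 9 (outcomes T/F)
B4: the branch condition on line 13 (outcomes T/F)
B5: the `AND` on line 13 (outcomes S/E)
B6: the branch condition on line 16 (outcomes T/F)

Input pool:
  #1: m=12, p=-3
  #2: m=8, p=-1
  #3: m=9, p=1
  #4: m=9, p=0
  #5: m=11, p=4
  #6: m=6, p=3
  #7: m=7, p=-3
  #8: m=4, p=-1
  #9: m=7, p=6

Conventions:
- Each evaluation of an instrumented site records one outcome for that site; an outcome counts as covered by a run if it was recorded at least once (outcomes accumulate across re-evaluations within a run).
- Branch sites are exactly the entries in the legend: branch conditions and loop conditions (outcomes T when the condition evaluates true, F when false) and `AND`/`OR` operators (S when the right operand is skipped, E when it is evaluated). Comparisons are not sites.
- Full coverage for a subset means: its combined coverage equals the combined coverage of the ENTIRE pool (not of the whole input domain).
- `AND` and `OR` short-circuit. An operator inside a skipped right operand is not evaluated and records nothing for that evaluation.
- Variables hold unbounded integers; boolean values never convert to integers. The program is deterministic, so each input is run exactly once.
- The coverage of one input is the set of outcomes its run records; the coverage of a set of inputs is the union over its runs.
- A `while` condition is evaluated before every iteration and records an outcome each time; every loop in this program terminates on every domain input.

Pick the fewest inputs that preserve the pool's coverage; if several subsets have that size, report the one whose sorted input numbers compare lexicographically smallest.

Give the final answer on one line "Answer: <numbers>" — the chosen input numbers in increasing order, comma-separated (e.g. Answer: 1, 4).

run #1 (m=12, p=-3) runs B1->T, B1->T, B1->F, B2->T, B5->E, B4->F, B6->T; records B1=T, B1=F, B2=T, B4=F, B5=E, B6=T
run #2 (m=8, p=-1) runs B1->T, B1->T, B1->T, B1->F, B2->T, B5->S, B4->F, B6->T; records B1=T, B1=F, B2=T, B4=F, B5=S, B6=T
run #3 (m=9, p=1) runs B1->T, B1->T, B1->F, B2->T, B5->S, B4->F, B6->T; records B1=T, B1=F, B2=T, B4=F, B5=S, B6=T
run #4 (m=9, p=0) runs B1->T, B1->T, B1->F, B2->T, B5->S, B4->F, B6->T; records B1=T, B1=F, B2=T, B4=F, B5=S, B6=T
run #5 (m=11, p=4) runs B1->F, B2->T, B5->S, B4->F, B6->T; records B1=F, B2=T, B4=F, B5=S, B6=T
run #6 (m=6, p=3) runs B1->T, B1->T, B1->F, B2->T, B5->S, B4->F, B6->F; records B1=T, B1=F, B2=T, B4=F, B5=S, B6=F
run #7 (m=7, p=-3) runs B1->T, B1->T, B1->T, B1->T, B1->F, B2->T, B5->E, B4->F, B6->F; records B1=T, B1=F, B2=T, B4=F, B5=E, B6=F
run #8 (m=4, p=-1) runs B1->T, B1->T, B1->T, B1->T, B1->F, B2->F, B3->T, B5->S, B4->F, B6->T; records B1=T, B1=F, B2=F, B3=T, B4=F, B5=S, B6=T
run #9 (m=7, p=6) runs B1->T, B1->F, B2->T, B5->S, B4->F, B6->F; records B1=T, B1=F, B2=T, B4=F, B5=S, B6=F
pool-wide coverage (10 outcomes): B1=T, B1=F, B2=T, B2=F, B3=T, B4=F, B5=S, B5=E, B6=T, B6=F
checked all size-1 subsets: none covers 10 outcomes (max 7/10)
at size 2, {7, 8} reaches all 10 outcomes; every lexicographically earlier size-2 subset fails

Answer: 7, 8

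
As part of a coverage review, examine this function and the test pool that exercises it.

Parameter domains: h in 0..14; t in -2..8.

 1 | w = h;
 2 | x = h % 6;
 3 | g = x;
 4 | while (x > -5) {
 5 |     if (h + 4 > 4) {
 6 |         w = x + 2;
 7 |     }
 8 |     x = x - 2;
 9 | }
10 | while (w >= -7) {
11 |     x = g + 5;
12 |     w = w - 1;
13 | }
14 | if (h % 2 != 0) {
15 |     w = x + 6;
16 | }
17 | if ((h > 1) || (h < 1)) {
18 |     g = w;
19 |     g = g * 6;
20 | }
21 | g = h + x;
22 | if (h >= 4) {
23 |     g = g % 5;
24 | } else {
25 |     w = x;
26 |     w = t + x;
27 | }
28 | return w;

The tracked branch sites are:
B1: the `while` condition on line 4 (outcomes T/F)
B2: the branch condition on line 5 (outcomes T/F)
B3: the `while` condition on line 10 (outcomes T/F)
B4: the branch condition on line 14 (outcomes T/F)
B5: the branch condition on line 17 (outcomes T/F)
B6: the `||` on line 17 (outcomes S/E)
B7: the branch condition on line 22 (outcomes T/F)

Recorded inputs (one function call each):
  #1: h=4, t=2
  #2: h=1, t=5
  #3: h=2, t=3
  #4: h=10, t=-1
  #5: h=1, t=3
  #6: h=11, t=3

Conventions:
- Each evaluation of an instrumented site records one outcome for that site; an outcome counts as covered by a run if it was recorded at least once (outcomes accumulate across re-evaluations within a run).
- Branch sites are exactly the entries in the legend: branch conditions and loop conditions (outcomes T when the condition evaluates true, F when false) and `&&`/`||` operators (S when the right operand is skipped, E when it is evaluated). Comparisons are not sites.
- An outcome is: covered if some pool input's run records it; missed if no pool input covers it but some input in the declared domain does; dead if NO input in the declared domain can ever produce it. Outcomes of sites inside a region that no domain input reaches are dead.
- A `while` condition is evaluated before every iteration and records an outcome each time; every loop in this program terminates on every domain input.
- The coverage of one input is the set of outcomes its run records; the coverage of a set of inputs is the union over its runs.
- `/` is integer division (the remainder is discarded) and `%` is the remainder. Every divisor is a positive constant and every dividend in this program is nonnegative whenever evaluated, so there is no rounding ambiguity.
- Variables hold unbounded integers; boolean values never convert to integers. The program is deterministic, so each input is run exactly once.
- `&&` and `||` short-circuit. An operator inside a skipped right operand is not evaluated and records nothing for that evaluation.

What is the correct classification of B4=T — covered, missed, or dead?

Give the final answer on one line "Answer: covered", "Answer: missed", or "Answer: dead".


B4=T is recorded by pool input(s) 2, 5, 6 -> covered
Answer: covered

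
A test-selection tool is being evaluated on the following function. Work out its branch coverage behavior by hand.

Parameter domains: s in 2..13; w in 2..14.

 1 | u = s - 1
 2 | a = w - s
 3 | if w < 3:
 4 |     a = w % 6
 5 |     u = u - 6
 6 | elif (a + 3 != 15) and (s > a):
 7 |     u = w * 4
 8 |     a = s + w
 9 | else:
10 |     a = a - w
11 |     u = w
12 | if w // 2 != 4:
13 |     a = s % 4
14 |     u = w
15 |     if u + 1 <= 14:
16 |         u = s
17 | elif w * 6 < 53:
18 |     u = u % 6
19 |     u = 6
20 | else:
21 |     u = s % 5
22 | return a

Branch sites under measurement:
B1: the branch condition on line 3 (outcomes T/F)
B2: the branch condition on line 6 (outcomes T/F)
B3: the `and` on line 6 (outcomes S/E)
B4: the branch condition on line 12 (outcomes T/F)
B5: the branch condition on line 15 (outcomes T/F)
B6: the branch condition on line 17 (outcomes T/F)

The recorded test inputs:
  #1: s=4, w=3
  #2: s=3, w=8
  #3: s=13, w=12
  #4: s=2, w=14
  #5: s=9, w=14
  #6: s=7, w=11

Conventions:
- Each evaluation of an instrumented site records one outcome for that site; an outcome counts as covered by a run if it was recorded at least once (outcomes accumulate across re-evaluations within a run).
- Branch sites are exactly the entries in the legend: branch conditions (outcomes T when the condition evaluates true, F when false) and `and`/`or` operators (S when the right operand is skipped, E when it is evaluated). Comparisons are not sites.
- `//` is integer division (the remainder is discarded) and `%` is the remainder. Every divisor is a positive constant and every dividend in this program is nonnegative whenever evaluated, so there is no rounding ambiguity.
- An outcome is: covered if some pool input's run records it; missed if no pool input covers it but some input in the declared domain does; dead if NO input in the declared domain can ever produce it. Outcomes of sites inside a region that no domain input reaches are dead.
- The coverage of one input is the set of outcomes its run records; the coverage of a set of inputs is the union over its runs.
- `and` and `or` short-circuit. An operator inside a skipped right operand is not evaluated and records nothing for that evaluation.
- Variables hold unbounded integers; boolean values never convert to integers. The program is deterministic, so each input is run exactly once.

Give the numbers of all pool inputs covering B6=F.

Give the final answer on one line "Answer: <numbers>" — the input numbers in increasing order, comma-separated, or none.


input #1 (s=4, w=3): misses B6=F
input #2 (s=3, w=8): misses B6=F
input #3 (s=13, w=12): misses B6=F
input #4 (s=2, w=14): misses B6=F
input #5 (s=9, w=14): misses B6=F
input #6 (s=7, w=11): misses B6=F
Answer: none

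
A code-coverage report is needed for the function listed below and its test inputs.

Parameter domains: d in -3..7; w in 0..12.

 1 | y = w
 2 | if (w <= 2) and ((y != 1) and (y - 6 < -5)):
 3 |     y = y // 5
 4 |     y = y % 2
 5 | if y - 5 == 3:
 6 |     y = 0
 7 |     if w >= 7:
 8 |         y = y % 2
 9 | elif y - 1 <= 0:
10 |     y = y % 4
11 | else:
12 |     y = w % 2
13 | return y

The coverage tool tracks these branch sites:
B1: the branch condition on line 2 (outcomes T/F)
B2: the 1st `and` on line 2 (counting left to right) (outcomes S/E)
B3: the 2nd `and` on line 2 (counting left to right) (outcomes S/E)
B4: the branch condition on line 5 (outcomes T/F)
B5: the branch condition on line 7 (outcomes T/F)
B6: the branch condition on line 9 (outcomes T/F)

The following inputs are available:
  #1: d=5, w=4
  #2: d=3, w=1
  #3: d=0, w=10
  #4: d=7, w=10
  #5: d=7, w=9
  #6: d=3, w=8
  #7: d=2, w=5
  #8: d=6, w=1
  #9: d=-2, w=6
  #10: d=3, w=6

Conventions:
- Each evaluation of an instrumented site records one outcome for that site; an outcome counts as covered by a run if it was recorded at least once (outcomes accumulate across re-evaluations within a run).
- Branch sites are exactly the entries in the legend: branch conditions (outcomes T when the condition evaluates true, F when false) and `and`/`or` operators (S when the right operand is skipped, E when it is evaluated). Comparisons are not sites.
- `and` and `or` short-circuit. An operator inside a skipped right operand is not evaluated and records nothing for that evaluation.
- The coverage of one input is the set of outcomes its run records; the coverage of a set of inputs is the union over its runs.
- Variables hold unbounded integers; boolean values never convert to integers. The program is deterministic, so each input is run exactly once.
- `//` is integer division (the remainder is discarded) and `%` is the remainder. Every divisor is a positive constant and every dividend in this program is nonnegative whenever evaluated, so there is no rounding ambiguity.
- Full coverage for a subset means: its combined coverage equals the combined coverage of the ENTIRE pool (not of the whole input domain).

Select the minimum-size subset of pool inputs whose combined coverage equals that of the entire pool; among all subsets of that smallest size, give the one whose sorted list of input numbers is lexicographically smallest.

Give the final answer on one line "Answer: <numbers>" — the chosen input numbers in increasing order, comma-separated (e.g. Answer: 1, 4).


input #1 (d=5, w=4): events B2->S, B1->F, B4->F, B6->F; covers B1=F, B2=S, B4=F, B6=F
input #2 (d=3, w=1): events B2->E, B3->S, B1->F, B4->F, B6->T; covers B1=F, B2=E, B3=S, B4=F, B6=T
input #3 (d=0, w=10): events B2->S, B1->F, B4->F, B6->F; covers B1=F, B2=S, B4=F, B6=F
input #4 (d=7, w=10): events B2->S, B1->F, B4->F, B6->F; covers B1=F, B2=S, B4=F, B6=F
input #5 (d=7, w=9): events B2->S, B1->F, B4->F, B6->F; covers B1=F, B2=S, B4=F, B6=F
input #6 (d=3, w=8): events B2->S, B1->F, B4->T, B5->T; covers B1=F, B2=S, B4=T, B5=T
input #7 (d=2, w=5): events B2->S, B1->F, B4->F, B6->F; covers B1=F, B2=S, B4=F, B6=F
input #8 (d=6, w=1): events B2->E, B3->S, B1->F, B4->F, B6->T; covers B1=F, B2=E, B3=S, B4=F, B6=T
input #9 (d=-2, w=6): events B2->S, B1->F, B4->F, B6->F; covers B1=F, B2=S, B4=F, B6=F
input #10 (d=3, w=6): events B2->S, B1->F, B4->F, B6->F; covers B1=F, B2=S, B4=F, B6=F
the full pool covers 9 outcomes: B1=F, B2=S, B2=E, B3=S, B4=T, B4=F, B5=T, B6=T, B6=F
size 1 is not enough: best union over all size-1 subsets is 5/9
size 2 is not enough: best union over all size-2 subsets is 8/9
inputs {1, 2, 6} (size 3) cover everything; no size-3 subset with a lexicographically smaller index list covers all 9
Answer: 1, 2, 6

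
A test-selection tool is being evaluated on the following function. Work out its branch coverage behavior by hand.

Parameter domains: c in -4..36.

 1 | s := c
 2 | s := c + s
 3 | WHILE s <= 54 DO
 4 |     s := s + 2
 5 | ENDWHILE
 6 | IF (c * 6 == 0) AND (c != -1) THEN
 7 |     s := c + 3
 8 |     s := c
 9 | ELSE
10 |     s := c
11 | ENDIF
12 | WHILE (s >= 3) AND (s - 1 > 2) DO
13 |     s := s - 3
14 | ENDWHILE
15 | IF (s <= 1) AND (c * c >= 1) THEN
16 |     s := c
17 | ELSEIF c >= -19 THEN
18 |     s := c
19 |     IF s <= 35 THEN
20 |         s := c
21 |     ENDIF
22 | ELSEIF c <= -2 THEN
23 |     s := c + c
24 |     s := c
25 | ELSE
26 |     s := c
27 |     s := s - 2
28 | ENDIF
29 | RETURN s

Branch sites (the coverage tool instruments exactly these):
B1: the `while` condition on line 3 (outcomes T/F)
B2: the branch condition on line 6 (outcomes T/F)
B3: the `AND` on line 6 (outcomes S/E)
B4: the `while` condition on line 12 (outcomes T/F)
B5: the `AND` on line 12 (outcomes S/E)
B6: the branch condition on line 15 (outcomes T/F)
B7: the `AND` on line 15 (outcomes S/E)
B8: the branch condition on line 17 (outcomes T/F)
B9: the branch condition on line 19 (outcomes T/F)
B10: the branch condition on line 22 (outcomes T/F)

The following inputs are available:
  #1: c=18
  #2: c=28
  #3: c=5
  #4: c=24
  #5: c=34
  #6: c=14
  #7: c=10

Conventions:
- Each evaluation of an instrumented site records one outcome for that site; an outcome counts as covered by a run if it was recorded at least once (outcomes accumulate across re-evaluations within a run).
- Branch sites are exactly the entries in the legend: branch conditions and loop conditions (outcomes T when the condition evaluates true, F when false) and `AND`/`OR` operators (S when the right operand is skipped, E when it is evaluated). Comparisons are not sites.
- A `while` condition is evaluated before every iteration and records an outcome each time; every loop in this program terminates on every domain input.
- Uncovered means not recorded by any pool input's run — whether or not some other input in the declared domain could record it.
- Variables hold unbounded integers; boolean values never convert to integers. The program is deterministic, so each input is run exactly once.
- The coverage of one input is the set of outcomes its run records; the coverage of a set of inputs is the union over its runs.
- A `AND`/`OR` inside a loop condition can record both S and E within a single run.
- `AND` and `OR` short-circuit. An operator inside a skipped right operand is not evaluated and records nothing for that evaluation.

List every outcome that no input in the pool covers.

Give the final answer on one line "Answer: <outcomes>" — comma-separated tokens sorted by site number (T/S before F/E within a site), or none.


run #1 (c=18) runs B1->T, B1->T, B1->T, B1->T, B1->T, B1->T, B1->T, B1->T, B1->T, B1->T, B1->F, B3->S, B2->F, B5->E, ...; records B1=T, B1=F, B2=F, B3=S, B4=T, B4=F, B5=E, B6=F, B7=S, B8=T, B9=T
run #2 (c=28) runs B1->F, B3->S, B2->F, B5->E, B4->T, B5->E, B4->T, B5->E, B4->T, B5->E, B4->T, B5->E, B4->T, B5->E, ...; records B1=F, B2=F, B3=S, B4=T, B4=F, B5=S, B5=E, B6=T, B7=E
run #3 (c=5) runs B1->T, B1->T, B1->T, B1->T, B1->T, B1->T, B1->T, B1->T, B1->T, B1->T, B1->T, B1->T, B1->T, B1->T, ...; records B1=T, B1=F, B2=F, B3=S, B4=T, B4=F, B5=S, B5=E, B6=F, B7=S, B8=T, B9=T
run #4 (c=24) runs B1->T, B1->T, B1->T, B1->T, B1->F, B3->S, B2->F, B5->E, B4->T, B5->E, B4->T, B5->E, B4->T, B5->E, ...; records B1=T, B1=F, B2=F, B3=S, B4=T, B4=F, B5=E, B6=F, B7=S, B8=T, B9=T
run #5 (c=34) runs B1->F, B3->S, B2->F, B5->E, B4->T, B5->E, B4->T, B5->E, B4->T, B5->E, B4->T, B5->E, B4->T, B5->E, ...; records B1=F, B2=F, B3=S, B4=T, B4=F, B5=S, B5=E, B6=T, B7=E
run #6 (c=14) runs B1->T, B1->T, B1->T, B1->T, B1->T, B1->T, B1->T, B1->T, B1->T, B1->T, B1->T, B1->T, B1->T, B1->T, ...; records B1=T, B1=F, B2=F, B3=S, B4=T, B4=F, B5=S, B5=E, B6=F, B7=S, B8=T, B9=T
run #7 (c=10) runs B1->T, B1->T, B1->T, B1->T, B1->T, B1->T, B1->T, B1->T, B1->T, B1->T, B1->T, B1->T, B1->T, B1->T, ...; records B1=T, B1=F, B2=F, B3=S, B4=T, B4=F, B5=S, B5=E, B6=T, B7=E
union over the pool: B1=T, B1=F, B2=F, B3=S, B4=T, B4=F, B5=S, B5=E, B6=T, B6=F, B7=S, B7=E, B8=T, B9=T
uncovered (6 of 20): B2=T, B3=E, B8=F, B9=F, B10=T, B10=F
Answer: B2=T, B3=E, B8=F, B9=F, B10=T, B10=F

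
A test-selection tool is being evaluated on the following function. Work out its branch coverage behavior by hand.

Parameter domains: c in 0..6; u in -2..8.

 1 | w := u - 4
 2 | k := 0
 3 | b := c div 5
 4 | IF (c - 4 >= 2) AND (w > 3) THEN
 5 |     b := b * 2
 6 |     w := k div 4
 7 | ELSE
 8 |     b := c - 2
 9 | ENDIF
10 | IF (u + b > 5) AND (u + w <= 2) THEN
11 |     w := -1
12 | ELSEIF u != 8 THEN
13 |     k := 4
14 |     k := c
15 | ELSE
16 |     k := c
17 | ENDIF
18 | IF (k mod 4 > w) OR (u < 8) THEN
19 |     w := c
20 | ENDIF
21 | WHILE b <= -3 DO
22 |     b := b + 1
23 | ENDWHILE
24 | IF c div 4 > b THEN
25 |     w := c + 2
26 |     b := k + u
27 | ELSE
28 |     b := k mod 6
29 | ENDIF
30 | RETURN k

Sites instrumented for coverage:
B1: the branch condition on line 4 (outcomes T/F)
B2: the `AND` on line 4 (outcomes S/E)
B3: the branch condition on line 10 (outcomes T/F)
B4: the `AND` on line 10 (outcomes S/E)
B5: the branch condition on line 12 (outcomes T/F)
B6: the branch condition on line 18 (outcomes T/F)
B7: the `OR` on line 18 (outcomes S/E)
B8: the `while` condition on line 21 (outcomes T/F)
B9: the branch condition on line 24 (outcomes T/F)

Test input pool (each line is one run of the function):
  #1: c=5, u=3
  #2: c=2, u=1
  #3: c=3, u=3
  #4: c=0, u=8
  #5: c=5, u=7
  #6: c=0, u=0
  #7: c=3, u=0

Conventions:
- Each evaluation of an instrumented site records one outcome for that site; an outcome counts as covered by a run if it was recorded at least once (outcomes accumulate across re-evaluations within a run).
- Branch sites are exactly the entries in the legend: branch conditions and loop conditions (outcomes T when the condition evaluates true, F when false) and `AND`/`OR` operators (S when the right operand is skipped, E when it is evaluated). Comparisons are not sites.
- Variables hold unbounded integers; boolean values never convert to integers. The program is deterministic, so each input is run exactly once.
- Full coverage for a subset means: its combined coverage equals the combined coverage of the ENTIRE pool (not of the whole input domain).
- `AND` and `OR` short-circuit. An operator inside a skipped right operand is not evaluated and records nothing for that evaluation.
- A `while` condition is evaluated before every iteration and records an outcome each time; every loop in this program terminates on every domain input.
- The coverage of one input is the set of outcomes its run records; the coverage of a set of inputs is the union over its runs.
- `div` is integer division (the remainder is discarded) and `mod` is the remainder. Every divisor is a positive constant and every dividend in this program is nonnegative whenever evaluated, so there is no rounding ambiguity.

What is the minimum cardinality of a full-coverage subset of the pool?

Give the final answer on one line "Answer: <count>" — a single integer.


input #1, c=5, u=3: events B2->S, B1->F, B4->E, B3->T, B7->S, B6->T, B8->F, B9->F; outcomes B1=F, B2=S, B3=T, B4=E, B6=T, B7=S, B8=F, B9=F
input #2, c=2, u=1: events B2->S, B1->F, B4->S, B3->F, B5->T, B7->S, B6->T, B8->F, B9->F; outcomes B1=F, B2=S, B3=F, B4=S, B5=T, B6=T, B7=S, B8=F, B9=F
input #3, c=3, u=3: events B2->S, B1->F, B4->S, B3->F, B5->T, B7->S, B6->T, B8->F, B9->F; outcomes B1=F, B2=S, B3=F, B4=S, B5=T, B6=T, B7=S, B8=F, B9=F
input #4, c=0, u=8: events B2->S, B1->F, B4->E, B3->F, B5->F, B7->E, B6->F, B8->F, B9->T; outcomes B1=F, B2=S, B3=F, B4=E, B5=F, B6=F, B7=E, B8=F, B9=T
input #5, c=5, u=7: events B2->S, B1->F, B4->E, B3->F, B5->T, B7->E, B6->T, B8->F, B9->F; outcomes B1=F, B2=S, B3=F, B4=E, B5=T, B6=T, B7=E, B8=F, B9=F
input #6, c=0, u=0: events B2->S, B1->F, B4->S, B3->F, B5->T, B7->S, B6->T, B8->F, B9->T; outcomes B1=F, B2=S, B3=F, B4=S, B5=T, B6=T, B7=S, B8=F, B9=T
input #7, c=3, u=0: events B2->S, B1->F, B4->S, B3->F, B5->T, B7->S, B6->T, B8->F, B9->F; outcomes B1=F, B2=S, B3=F, B4=S, B5=T, B6=T, B7=S, B8=F, B9=F
the full pool covers 15 outcomes: B1=F, B2=S, B3=T, B3=F, B4=S, B4=E, B5=T, B5=F, B6=T, B6=F, B7=S, B7=E, B8=F, B9=T, B9=F
every size-1 subset falls short of the 15 outcomes (best: 9/15)
every size-2 subset falls short of the 15 outcomes (best: 14/15)
size 3: inputs {1, 2, 4} cover all 15 outcomes, and no lexicographically smaller subset of this size does
Answer: 3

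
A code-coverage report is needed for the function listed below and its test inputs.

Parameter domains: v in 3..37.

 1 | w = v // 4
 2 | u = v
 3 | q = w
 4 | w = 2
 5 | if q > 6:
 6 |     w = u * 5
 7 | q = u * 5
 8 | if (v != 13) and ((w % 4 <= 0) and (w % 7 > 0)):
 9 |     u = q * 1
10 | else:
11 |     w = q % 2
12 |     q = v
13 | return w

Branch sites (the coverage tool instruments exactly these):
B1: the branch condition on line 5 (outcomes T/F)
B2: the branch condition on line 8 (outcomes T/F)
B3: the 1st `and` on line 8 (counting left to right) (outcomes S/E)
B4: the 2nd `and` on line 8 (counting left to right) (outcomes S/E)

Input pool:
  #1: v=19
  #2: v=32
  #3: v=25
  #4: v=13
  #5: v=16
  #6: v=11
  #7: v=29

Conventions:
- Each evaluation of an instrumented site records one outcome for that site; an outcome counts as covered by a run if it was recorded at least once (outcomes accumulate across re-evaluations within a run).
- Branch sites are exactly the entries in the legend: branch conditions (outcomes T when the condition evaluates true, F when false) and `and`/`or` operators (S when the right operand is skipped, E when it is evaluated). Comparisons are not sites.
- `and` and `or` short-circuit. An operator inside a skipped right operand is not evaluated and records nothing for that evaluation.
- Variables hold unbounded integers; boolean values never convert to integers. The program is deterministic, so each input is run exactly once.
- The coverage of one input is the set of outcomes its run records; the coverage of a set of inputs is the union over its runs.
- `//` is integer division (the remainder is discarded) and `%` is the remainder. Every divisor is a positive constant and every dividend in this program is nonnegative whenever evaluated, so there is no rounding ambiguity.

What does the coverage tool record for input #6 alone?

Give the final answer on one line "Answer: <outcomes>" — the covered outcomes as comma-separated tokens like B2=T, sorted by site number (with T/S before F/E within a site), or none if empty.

Simulating input #6 (v=11) step by step:
  B1->F, B3->E, B4->S, B2->F
distinct outcomes covered: B1=F, B2=F, B3=E, B4=S

Answer: B1=F, B2=F, B3=E, B4=S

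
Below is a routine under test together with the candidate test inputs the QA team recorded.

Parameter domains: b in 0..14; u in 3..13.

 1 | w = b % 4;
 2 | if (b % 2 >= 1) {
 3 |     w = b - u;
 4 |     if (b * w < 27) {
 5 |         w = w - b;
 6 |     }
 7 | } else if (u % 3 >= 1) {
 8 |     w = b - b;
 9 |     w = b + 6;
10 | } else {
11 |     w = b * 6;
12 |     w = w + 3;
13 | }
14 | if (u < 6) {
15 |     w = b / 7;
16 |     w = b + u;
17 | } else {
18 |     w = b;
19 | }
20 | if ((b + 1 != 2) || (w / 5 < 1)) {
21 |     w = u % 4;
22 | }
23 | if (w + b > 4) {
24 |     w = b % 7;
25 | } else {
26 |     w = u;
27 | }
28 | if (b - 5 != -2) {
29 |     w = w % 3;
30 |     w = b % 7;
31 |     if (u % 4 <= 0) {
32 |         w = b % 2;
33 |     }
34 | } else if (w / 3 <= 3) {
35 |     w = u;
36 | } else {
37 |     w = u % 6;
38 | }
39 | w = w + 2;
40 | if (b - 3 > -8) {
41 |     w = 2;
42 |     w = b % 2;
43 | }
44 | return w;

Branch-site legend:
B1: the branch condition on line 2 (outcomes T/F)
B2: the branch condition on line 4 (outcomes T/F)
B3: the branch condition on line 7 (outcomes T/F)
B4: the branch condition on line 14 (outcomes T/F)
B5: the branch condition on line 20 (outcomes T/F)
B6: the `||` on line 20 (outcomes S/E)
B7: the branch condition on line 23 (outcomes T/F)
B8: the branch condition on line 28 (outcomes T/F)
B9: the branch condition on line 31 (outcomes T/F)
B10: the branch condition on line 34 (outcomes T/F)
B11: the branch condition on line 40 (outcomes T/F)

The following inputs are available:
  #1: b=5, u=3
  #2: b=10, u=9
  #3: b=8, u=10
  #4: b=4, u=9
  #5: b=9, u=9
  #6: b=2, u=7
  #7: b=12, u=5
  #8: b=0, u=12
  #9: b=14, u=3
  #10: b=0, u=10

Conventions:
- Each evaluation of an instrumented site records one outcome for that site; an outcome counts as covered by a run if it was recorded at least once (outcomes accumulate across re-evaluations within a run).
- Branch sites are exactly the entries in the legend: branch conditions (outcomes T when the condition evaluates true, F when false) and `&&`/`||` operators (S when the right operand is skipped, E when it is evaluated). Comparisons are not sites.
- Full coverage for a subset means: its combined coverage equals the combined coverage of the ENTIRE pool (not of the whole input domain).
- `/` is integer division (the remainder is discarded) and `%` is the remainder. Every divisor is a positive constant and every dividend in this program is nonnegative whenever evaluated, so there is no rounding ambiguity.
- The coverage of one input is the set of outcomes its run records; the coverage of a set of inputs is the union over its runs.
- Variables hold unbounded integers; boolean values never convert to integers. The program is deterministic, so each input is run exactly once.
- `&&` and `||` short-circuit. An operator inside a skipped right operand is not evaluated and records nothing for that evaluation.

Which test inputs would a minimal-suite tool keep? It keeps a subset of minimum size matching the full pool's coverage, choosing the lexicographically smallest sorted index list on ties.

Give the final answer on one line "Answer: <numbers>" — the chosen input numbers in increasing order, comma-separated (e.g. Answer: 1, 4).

input #1 (b=5, u=3): events B1->T, B2->T, B4->T, B6->S, B5->T, B7->T, B8->T, B9->F, B11->T; covers B1=T, B2=T, B4=T, B5=T, B6=S, B7=T, B8=T, B9=F, B11=T
input #2 (b=10, u=9): events B1->F, B3->F, B4->F, B6->S, B5->T, B7->T, B8->T, B9->F, B11->T; covers B1=F, B3=F, B4=F, B5=T, B6=S, B7=T, B8=T, B9=F, B11=T
input #3 (b=8, u=10): events B1->F, B3->T, B4->F, B6->S, B5->T, B7->T, B8->T, B9->F, B11->T; covers B1=F, B3=T, B4=F, B5=T, B6=S, B7=T, B8=T, B9=F, B11=T
input #4 (b=4, u=9): events B1->F, B3->F, B4->F, B6->S, B5->T, B7->T, B8->T, B9->F, B11->T; covers B1=F, B3=F, B4=F, B5=T, B6=S, B7=T, B8=T, B9=F, B11=T
input #5 (b=9, u=9): events B1->T, B2->T, B4->F, B6->S, B5->T, B7->T, B8->T, B9->F, B11->T; covers B1=T, B2=T, B4=F, B5=T, B6=S, B7=T, B8=T, B9=F, B11=T
input #6 (b=2, u=7): events B1->F, B3->T, B4->F, B6->S, B5->T, B7->T, B8->T, B9->F, B11->T; covers B1=F, B3=T, B4=F, B5=T, B6=S, B7=T, B8=T, B9=F, B11=T
input #7 (b=12, u=5): events B1->F, B3->T, B4->T, B6->S, B5->T, B7->T, B8->T, B9->F, B11->T; covers B1=F, B3=T, B4=T, B5=T, B6=S, B7=T, B8=T, B9=F, B11=T
input #8 (b=0, u=12): events B1->F, B3->F, B4->F, B6->S, B5->T, B7->F, B8->T, B9->T, B11->T; covers B1=F, B3=F, B4=F, B5=T, B6=S, B7=F, B8=T, B9=T, B11=T
input #9 (b=14, u=3): events B1->F, B3->F, B4->T, B6->S, B5->T, B7->T, B8->T, B9->F, B11->T; covers B1=F, B3=F, B4=T, B5=T, B6=S, B7=T, B8=T, B9=F, B11=T
input #10 (b=0, u=10): events B1->F, B3->T, B4->F, B6->S, B5->T, B7->F, B8->T, B9->F, B11->T; covers B1=F, B3=T, B4=F, B5=T, B6=S, B7=F, B8=T, B9=F, B11=T
pool-wide coverage (15 outcomes): B1=T, B1=F, B2=T, B3=T, B3=F, B4=T, B4=F, B5=T, B6=S, B7=T, B7=F, B8=T, B9=T, B9=F, B11=T
every size-1 subset falls short of the 15 outcomes (best: 9/15)
every size-2 subset falls short of the 15 outcomes (best: 14/15)
at size 3, {1, 3, 8} reaches all 15 outcomes; every lexicographically earlier size-3 subset fails

Answer: 1, 3, 8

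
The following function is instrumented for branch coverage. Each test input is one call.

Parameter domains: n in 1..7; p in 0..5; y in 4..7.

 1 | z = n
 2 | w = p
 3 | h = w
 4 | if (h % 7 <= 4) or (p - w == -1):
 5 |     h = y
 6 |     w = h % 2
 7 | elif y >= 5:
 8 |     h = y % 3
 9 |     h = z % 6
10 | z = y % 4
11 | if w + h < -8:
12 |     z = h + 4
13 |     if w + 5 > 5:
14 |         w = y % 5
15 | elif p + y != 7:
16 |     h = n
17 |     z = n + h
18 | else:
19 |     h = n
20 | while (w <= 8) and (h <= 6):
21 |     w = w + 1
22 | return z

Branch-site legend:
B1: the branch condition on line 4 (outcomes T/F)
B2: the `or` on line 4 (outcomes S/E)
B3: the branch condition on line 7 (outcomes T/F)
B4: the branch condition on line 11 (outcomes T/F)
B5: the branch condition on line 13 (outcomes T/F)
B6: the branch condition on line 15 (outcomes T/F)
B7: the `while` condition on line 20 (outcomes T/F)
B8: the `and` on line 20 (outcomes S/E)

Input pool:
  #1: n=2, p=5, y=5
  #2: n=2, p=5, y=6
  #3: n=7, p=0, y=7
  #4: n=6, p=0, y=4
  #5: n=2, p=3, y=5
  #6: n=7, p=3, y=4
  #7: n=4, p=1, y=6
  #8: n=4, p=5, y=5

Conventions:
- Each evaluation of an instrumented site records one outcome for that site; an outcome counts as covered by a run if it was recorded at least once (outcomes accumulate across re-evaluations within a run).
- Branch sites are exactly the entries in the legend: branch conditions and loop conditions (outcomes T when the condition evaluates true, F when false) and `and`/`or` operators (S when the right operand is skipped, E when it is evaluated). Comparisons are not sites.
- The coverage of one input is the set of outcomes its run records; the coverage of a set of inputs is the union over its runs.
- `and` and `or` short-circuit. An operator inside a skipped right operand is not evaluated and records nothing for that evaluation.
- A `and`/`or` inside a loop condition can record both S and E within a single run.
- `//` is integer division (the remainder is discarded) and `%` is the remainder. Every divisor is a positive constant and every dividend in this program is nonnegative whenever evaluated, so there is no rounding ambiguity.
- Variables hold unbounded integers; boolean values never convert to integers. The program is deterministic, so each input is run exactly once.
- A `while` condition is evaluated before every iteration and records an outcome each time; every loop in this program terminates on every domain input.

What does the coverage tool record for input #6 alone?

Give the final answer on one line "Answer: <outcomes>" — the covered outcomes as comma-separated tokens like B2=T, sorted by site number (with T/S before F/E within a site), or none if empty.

Event log for input #6 (n=7, p=3, y=4):
  B2->S, B1->T, B4->F, B6->F, B8->E, B7->F
distinct outcomes covered: B1=T, B2=S, B4=F, B6=F, B7=F, B8=E

Answer: B1=T, B2=S, B4=F, B6=F, B7=F, B8=E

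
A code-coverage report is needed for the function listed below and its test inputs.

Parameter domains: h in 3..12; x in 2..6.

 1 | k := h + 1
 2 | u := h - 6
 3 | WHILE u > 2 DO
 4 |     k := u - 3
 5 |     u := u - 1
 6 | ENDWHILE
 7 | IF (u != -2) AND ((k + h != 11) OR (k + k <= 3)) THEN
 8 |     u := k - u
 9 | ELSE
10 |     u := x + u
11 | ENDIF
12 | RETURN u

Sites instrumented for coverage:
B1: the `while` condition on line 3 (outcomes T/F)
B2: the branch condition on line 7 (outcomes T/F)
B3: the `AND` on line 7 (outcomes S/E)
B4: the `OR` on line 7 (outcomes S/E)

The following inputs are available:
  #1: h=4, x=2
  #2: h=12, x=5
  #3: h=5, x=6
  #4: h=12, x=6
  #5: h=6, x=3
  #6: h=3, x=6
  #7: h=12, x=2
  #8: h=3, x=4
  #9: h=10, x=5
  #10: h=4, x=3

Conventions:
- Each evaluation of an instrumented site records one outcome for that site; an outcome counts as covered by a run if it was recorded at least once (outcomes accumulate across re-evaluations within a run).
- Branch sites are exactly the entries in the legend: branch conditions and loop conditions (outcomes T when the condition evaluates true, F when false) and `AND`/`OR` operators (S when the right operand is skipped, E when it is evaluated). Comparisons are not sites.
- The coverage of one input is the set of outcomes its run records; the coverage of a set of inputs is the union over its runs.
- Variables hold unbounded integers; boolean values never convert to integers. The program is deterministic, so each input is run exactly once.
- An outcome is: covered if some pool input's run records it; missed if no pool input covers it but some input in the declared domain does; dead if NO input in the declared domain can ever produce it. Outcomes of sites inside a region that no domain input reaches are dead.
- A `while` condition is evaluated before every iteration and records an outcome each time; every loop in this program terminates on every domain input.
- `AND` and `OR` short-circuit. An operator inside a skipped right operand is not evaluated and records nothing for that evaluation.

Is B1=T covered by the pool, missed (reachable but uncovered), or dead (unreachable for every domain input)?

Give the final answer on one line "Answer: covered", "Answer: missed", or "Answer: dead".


B1=T is recorded by pool input(s) 2, 4, 7, 9 -> covered
Answer: covered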